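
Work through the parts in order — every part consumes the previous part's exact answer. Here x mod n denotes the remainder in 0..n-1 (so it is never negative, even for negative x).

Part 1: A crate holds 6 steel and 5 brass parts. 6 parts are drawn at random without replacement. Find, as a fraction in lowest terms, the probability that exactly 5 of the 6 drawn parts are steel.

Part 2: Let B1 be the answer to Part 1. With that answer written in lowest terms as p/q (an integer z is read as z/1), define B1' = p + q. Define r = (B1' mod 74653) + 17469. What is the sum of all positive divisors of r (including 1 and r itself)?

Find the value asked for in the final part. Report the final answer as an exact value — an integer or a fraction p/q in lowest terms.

17552

Part 1: total draws C(11,6) = 462; favorable C(6,5)*C(5,1) = 30; P = 5/77; answer 5/77
Part 2: B1 = 5/77; threaded value p + q = 82; r = 17551; 17551 is prime, so its only divisors are 1 and 17551; sigma = 1 + 17551 = 17552; answer 17552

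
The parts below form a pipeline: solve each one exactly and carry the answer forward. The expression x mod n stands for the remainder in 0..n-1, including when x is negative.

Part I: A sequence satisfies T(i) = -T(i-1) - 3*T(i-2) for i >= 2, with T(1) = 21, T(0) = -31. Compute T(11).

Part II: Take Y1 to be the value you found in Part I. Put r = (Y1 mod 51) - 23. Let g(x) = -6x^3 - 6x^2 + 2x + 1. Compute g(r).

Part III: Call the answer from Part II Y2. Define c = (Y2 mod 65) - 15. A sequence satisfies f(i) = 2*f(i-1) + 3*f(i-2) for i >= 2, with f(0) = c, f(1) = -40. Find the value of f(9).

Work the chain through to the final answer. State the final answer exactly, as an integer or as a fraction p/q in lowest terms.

-19720

Part I: T(2) = -1*(21) - 3*(-31) = 72; iterating: T(2)=72, T(3)=-135, T(4)=-81, T(5)=486, T(6)=-243, T(7)=-1215, T(8)=1944, T(9)=1701, T(10)=-7533, T(11)=2430; answer 2430
Part II: Y1 = 2430; r = 10; -6*(10)^3 - 6*(10)^2 + 2*(10)^1 + 1 = (-6000) + (-600) + (20) + (1) = -6579; answer -6579
Part III: Y2 = -6579; c = 36; f(2) = 2*(-40) + 3*(36) = 28; iterating: f(2)=28, f(3)=-64, f(4)=-44, f(5)=-280, f(6)=-692, f(7)=-2224, f(8)=-6524, f(9)=-19720; answer -19720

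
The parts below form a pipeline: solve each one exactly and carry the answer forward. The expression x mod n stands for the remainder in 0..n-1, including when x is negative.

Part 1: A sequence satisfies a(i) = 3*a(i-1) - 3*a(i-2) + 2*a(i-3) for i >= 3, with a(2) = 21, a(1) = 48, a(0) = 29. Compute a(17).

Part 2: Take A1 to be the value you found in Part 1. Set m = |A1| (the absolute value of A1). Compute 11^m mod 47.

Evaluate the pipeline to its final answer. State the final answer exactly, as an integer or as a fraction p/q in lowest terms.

Part 1: a(3) = 3*(21) - 3*(48) + 2*(29) = -23; iterating: a(3)=-23, a(4)=-36, a(5)=3, a(6)=71, a(7)=132, a(8)=189, a(9)=313, a(10)=636, a(11)=1347, a(12)=2759, a(13)=5508, a(14)=10941, a(15)=21817, a(16)=43644, a(17)=87363; answer 87363
Part 2: A1 = 87363; m = 87363; squarings mod 47: 11^1=11, 11^2=27, 11^4=24, 11^8=12, 11^16=3, 11^32=9, 11^64=34, 11^128=28, 11^256=32, 11^512=37, 11^1024=6, 11^2048=36, 11^4096=27, 11^8192=24, 11^16384=12, 11^32768=3, 11^65536=9; 11^87363 = 11^1 * 11^2 * 11^64 * 11^256 * 11^1024 * 11^4096 * 11^16384 * 11^65536 = 38 (mod 47); answer 38

38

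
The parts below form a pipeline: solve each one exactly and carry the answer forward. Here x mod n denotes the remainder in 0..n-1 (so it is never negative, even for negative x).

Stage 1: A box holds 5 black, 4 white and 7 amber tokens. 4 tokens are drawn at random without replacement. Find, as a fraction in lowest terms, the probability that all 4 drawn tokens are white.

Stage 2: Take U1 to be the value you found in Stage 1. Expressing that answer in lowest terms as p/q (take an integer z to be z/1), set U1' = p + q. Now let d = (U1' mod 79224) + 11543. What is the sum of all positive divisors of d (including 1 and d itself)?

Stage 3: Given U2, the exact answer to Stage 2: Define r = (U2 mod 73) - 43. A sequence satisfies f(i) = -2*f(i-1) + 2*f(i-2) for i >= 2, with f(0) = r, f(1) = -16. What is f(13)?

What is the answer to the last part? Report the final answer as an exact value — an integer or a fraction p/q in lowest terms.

-484864

Stage 1: total draws C(16,4) = 1820; favorable C(4,4) = 1; P = 1/1820; answer 1/1820
Stage 2: U1 = 1/1820; threaded value p + q = 1821; d = 13364; 13364 = 2^2 * 13 * 257; sigma = (1 + 2 + 4) * (1 + 13) * (1 + 257) = 7 * 14 * 258 = 25284; answer 25284
Stage 3: U2 = 25284; r = -17; f(2) = -2*(-16) + 2*(-17) = -2; iterating: f(2)=-2, f(3)=-28, f(4)=52, f(5)=-160, f(6)=424, f(7)=-1168, f(8)=3184, f(9)=-8704, f(10)=23776, f(11)=-64960, f(12)=177472, f(13)=-484864; answer -484864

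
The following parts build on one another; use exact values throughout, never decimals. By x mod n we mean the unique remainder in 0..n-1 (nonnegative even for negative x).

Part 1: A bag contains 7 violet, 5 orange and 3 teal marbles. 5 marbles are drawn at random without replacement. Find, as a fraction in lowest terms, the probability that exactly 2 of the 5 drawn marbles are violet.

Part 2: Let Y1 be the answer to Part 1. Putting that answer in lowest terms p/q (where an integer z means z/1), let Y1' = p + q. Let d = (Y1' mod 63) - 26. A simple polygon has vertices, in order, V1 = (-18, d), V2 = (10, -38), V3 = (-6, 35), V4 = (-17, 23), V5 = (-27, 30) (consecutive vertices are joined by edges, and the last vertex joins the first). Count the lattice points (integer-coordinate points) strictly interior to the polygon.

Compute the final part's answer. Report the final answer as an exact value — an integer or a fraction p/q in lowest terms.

1251

Part 1: total draws C(15,5) = 3003; favorable C(7,2)*C(8,3) = 1176; P = 56/143; answer 56/143
Part 2: Y1 = 56/143; threaded value p + q = 199; d = -16; cross terms: (-18*-38 - 10*-16)=844, (10*35 - -6*-38)=122, (-6*23 - -17*35)=457, (-17*30 - -27*23)=111, (-27*-16 - -18*30)=972; twice the area = |2506| = 2506; area = 1253; boundary points = 2 + 1 + 1 + 1 + 1 = 6; strictly interior points = area - boundary/2 + 1 = 1251; answer 1251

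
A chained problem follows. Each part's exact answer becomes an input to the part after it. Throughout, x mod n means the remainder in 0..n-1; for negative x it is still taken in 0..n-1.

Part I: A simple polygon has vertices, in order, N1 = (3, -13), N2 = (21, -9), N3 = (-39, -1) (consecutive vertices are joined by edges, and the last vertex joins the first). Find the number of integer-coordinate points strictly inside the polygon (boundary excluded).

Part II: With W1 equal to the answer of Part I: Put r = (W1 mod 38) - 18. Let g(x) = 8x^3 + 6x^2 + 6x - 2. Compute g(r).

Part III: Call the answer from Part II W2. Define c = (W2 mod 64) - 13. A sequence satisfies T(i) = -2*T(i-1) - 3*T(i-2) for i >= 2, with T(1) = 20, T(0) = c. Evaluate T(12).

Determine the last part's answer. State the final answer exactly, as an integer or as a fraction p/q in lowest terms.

38393

Part I: cross terms: (3*-9 - 21*-13)=246, (21*-1 - -39*-9)=-372, (-39*-13 - 3*-1)=510; twice the area = |384| = 384; area = 192; boundary points = 2 + 4 + 6 = 12; strictly interior points = area - boundary/2 + 1 = 187; answer 187
Part II: W1 = 187; r = 17; 8*(17)^3 + 6*(17)^2 + 6*(17)^1 - 2 = (39304) + (1734) + (102) + (-2) = 41138; answer 41138
Part III: W2 = 41138; c = 37; T(2) = -2*(20) - 3*(37) = -151; iterating: T(2)=-151, T(3)=242, T(4)=-31, T(5)=-664, T(6)=1421, T(7)=-850, T(8)=-2563, T(9)=7676, T(10)=-7663, T(11)=-7702, T(12)=38393; answer 38393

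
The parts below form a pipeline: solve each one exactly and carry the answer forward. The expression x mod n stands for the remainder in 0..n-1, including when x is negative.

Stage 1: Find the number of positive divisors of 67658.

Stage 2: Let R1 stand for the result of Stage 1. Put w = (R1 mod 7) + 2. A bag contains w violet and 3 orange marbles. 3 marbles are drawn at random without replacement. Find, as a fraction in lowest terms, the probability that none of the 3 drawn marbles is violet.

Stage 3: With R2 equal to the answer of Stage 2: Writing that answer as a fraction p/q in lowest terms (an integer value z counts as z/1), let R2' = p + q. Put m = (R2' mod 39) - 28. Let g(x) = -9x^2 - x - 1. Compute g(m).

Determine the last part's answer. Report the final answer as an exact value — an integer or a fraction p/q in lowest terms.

-3949

Stage 1: 67658 = 2 * 33829; number of divisors = (1+1) * (1+1) = 4; answer 4
Stage 2: R1 = 4; w = 6; total draws C(9,3) = 84; favorable C(3,3) = 1; P = 1/84; answer 1/84
Stage 3: R2 = 1/84; threaded value p + q = 85; m = -21; -9*(-21)^2 - 1*(-21)^1 - 1 = (-3969) + (21) + (-1) = -3949; answer -3949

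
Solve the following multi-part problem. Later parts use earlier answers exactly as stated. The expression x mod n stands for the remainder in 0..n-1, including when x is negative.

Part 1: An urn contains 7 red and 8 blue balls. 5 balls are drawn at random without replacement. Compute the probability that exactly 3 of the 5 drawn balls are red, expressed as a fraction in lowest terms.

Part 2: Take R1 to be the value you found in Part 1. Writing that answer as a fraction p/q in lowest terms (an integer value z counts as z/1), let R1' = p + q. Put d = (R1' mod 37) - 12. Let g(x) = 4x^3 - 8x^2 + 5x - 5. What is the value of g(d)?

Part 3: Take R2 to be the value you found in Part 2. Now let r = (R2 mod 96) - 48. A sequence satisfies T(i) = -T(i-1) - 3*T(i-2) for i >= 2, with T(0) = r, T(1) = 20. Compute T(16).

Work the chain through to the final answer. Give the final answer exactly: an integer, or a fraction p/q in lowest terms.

Part 1: total draws C(15,5) = 3003; favorable C(7,3)*C(8,2) = 980; P = 140/429; answer 140/429
Part 2: R1 = 140/429; threaded value p + q = 569; d = 2; 4*(2)^3 - 8*(2)^2 + 5*(2)^1 - 5 = (32) + (-32) + (10) + (-5) = 5; answer 5
Part 3: R2 = 5; r = -43; T(2) = -1*(20) - 3*(-43) = 109; iterating: T(2)=109, T(3)=-169, T(4)=-158, T(5)=665, T(6)=-191, T(7)=-1804, T(8)=2377, T(9)=3035, T(10)=-10166, T(11)=1061, T(12)=29437, T(13)=-32620, T(14)=-55691, T(15)=153551, T(16)=13522; answer 13522

13522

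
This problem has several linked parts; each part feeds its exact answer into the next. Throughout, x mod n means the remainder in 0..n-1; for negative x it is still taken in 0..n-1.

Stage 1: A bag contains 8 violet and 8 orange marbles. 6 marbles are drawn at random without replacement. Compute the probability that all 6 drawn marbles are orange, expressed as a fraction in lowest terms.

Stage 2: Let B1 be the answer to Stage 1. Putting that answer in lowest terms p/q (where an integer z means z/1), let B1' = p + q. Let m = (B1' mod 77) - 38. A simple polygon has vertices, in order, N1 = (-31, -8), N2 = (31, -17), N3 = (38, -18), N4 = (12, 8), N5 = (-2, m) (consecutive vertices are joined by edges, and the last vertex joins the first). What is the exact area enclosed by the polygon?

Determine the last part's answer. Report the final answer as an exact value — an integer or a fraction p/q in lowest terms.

Stage 1: total draws C(16,6) = 8008; favorable C(8,6) = 28; P = 1/286; answer 1/286
Stage 2: B1 = 1/286; threaded value p + q = 287; m = 18; cross terms: (-31*-17 - 31*-8)=775, (31*-18 - 38*-17)=88, (38*8 - 12*-18)=520, (12*18 - -2*8)=232, (-2*-8 - -31*18)=574; twice the area = |2189| = 2189; area = 2189/2; answer 2189/2

2189/2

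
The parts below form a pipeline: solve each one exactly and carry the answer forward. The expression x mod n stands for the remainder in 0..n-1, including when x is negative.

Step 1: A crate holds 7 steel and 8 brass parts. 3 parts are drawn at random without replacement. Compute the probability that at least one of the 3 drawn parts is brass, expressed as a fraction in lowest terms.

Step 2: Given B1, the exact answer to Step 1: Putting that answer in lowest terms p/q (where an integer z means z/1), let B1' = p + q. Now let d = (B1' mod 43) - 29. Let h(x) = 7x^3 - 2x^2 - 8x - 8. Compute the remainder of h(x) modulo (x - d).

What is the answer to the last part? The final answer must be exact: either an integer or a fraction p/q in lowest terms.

Step 1: total draws C(15,3) = 455; complement C(7,3) = 35; favorable 455 - 35 = 420; P = 12/13; answer 12/13
Step 2: B1 = 12/13; threaded value p + q = 25; d = -4; remainder = value at the root: 7*(-4)^3 - 2*(-4)^2 - 8*(-4)^1 - 8 = (-448) + (-32) + (32) + (-8) = -456; answer -456

-456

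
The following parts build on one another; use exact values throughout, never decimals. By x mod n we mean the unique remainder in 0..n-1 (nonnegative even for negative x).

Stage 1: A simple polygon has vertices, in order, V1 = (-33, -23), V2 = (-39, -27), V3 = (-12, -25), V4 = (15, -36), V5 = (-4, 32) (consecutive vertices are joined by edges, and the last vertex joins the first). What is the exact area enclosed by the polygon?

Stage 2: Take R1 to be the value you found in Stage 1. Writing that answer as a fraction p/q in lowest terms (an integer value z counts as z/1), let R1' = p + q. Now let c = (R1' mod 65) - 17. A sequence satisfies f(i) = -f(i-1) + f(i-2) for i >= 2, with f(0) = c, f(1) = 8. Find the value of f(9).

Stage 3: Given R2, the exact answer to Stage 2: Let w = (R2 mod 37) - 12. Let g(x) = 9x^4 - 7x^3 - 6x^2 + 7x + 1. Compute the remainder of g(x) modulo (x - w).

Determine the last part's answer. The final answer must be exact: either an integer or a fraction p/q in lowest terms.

Stage 1: cross terms: (-33*-27 - -39*-23)=-6, (-39*-25 - -12*-27)=651, (-12*-36 - 15*-25)=807, (15*32 - -4*-36)=336, (-4*-23 - -33*32)=1148; twice the area = |2936| = 2936; area = 1468; answer 1468
Stage 2: R1 = 1468; threaded value p + q = 1469; c = 22; f(2) = -1*(8) + 1*(22) = 14; iterating: f(2)=14, f(3)=-6, f(4)=20, f(5)=-26, f(6)=46, f(7)=-72, f(8)=118, f(9)=-190; answer -190
Stage 3: R2 = -190; w = 20; remainder = value at the root: 9*(20)^4 - 7*(20)^3 - 6*(20)^2 + 7*(20)^1 + 1 = (1440000) + (-56000) + (-2400) + (140) + (1) = 1381741; answer 1381741

1381741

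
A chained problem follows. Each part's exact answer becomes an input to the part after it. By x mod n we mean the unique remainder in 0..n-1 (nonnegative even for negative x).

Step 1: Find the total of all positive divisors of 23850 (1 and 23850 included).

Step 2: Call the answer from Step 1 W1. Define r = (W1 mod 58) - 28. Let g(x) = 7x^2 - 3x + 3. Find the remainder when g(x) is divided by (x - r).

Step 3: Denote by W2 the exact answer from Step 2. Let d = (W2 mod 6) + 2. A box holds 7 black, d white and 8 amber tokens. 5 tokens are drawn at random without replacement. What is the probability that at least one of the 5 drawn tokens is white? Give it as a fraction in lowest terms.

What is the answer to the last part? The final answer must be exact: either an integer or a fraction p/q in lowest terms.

265/408

Step 1: 23850 = 2 * 3^2 * 5^2 * 53; sigma = (1 + 2) * (1 + 3 + 9) * (1 + 5 + 25) * (1 + 53) = 3 * 13 * 31 * 54 = 65286; answer 65286
Step 2: W1 = 65286; r = 8; remainder = value at the root: 7*(8)^2 - 3*(8)^1 + 3 = (448) + (-24) + (3) = 427; answer 427
Step 3: W2 = 427; d = 3; total draws C(18,5) = 8568; complement C(15,5) = 3003; favorable 8568 - 3003 = 5565; P = 265/408; answer 265/408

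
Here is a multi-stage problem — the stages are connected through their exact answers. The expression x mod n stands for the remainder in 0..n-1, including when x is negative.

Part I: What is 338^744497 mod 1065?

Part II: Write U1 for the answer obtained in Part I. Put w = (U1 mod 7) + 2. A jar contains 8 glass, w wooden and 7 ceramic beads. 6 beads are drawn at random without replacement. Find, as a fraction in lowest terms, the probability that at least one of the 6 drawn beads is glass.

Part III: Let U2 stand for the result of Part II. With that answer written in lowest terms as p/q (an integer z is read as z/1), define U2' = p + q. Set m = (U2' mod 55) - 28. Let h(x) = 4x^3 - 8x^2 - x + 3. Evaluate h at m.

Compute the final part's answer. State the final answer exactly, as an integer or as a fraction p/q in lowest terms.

64873

Part I: squarings mod 1065: 338^1=338, 338^2=289, 338^4=451, 338^8=1051, 338^16=196, 338^32=76, 338^64=451, 338^128=1051, 338^256=196, 338^512=76, 338^1024=451, 338^2048=1051, 338^4096=196, 338^8192=76, 338^16384=451, 338^32768=1051, 338^65536=196, 338^131072=76, 338^262144=451, 338^524288=1051; 338^744497 = 338^1 * 338^16 * 338^32 * 338^1024 * 338^2048 * 338^4096 * 338^16384 * 338^65536 * 338^131072 * 338^524288 = 218 (mod 1065); answer 218
Part II: U1 = 218; w = 3; total draws C(18,6) = 18564; complement C(10,6) = 210; favorable 18564 - 210 = 18354; P = 437/442; answer 437/442
Part III: U2 = 437/442; threaded value p + q = 879; m = 26; 4*(26)^3 - 8*(26)^2 - 1*(26)^1 + 3 = (70304) + (-5408) + (-26) + (3) = 64873; answer 64873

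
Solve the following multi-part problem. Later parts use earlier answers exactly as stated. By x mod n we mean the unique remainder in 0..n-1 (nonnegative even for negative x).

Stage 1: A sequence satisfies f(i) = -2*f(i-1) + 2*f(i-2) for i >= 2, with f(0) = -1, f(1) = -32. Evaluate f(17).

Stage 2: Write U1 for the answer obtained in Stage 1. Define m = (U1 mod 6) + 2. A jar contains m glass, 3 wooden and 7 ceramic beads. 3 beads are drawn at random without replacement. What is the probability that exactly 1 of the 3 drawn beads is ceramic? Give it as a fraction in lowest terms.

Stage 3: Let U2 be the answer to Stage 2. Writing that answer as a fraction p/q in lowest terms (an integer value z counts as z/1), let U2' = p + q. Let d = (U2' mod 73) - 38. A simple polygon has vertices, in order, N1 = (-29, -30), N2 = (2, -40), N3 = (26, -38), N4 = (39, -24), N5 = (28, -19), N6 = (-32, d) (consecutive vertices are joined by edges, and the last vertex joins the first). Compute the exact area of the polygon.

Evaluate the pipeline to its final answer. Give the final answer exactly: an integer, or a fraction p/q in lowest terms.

1406

Stage 1: f(2) = -2*(-32) + 2*(-1) = 62; iterating: f(2)=62, f(3)=-188, f(4)=500, f(5)=-1376, f(6)=3752, f(7)=-10256, f(8)=28016, f(9)=-76544, f(10)=209120, f(11)=-571328, f(12)=1560896, f(13)=-4264448, f(14)=11650688, f(15)=-31830272, f(16)=86961920, f(17)=-237584384; answer -237584384
Stage 2: U1 = -237584384; m = 6; total draws C(16,3) = 560; favorable C(7,1)*C(9,2) = 252; P = 9/20; answer 9/20
Stage 3: U2 = 9/20; threaded value p + q = 29; d = -9; cross terms: (-29*-40 - 2*-30)=1220, (2*-38 - 26*-40)=964, (26*-24 - 39*-38)=858, (39*-19 - 28*-24)=-69, (28*-9 - -32*-19)=-860, (-32*-30 - -29*-9)=699; twice the area = |2812| = 2812; area = 1406; answer 1406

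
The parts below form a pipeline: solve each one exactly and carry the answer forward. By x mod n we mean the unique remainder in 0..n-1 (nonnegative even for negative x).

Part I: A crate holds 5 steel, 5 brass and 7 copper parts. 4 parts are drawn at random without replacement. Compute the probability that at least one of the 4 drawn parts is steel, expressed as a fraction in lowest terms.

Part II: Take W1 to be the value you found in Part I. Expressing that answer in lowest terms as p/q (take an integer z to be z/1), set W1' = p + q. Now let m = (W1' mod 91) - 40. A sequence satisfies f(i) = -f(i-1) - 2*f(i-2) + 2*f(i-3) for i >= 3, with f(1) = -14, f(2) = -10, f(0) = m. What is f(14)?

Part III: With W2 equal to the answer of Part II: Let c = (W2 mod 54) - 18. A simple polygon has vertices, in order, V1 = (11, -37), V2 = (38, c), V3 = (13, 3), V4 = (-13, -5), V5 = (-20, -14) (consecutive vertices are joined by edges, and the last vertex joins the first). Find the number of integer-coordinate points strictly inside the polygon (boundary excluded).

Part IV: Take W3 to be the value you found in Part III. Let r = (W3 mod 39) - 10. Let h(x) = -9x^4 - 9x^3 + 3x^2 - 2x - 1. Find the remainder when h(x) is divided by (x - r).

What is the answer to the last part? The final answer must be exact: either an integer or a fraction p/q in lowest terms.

-1510841

Part I: total draws C(17,4) = 2380; complement C(12,4) = 495; favorable 2380 - 495 = 1885; P = 377/476; answer 377/476
Part II: W1 = 377/476; threaded value p + q = 853; m = -6; f(3) = -1*(-10) - 2*(-14) + 2*(-6) = 26; iterating: f(3)=26, f(4)=-34, f(5)=-38, f(6)=158, f(7)=-150, f(8)=-242, f(9)=858, f(10)=-674, f(11)=-1526, f(12)=4590, f(13)=-2886, f(14)=-9346; answer -9346
Part III: W2 = -9346; c = 32; cross terms: (11*32 - 38*-37)=1758, (38*3 - 13*32)=-302, (13*-5 - -13*3)=-26, (-13*-14 - -20*-5)=82, (-20*-37 - 11*-14)=894; twice the area = |2406| = 2406; area = 1203; boundary points = 3 + 1 + 2 + 1 + 1 = 8; strictly interior points = area - boundary/2 + 1 = 1200; answer 1200
Part IV: W3 = 1200; r = 20; remainder = value at the root: -9*(20)^4 - 9*(20)^3 + 3*(20)^2 - 2*(20)^1 - 1 = (-1440000) + (-72000) + (1200) + (-40) + (-1) = -1510841; answer -1510841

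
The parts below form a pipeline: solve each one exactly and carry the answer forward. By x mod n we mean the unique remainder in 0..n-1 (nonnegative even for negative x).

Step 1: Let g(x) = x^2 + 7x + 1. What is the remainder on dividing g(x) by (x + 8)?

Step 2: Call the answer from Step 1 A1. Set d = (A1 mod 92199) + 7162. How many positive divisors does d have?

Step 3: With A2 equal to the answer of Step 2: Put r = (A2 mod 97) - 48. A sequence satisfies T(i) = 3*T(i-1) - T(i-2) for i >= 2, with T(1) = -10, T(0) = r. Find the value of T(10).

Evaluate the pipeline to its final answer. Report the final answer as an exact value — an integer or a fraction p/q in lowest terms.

Step 1: remainder = value at the root: 1*(-8)^2 + 7*(-8)^1 + 1 = (64) + (-56) + (1) = 9; answer 9
Step 2: A1 = 9; d = 7171; 7171 = 71 * 101; number of divisors = (1+1) * (1+1) = 4; answer 4
Step 3: A2 = 4; r = -44; T(2) = 3*(-10) - 1*(-44) = 14; iterating: T(2)=14, T(3)=52, T(4)=142, T(5)=374, T(6)=980, T(7)=2566, T(8)=6718, T(9)=17588, T(10)=46046; answer 46046

46046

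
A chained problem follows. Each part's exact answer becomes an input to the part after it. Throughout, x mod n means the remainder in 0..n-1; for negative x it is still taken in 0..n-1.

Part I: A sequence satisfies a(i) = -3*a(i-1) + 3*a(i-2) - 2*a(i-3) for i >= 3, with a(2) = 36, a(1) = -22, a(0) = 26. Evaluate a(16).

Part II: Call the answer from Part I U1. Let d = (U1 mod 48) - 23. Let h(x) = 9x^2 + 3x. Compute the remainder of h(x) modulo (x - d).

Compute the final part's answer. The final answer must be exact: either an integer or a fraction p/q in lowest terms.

702

Part I: a(3) = -3*(36) + 3*(-22) - 2*(26) = -226; iterating: a(3)=-226, a(4)=830, a(5)=-3240, a(6)=12662, a(7)=-49366, a(8)=192564, a(9)=-751114, a(10)=2929766, a(11)=-11427768, a(12)=44574830, a(13)=-173867326, a(14)=678182004, a(15)=-2645297650, a(16)=10318173614; answer 10318173614
Part II: U1 = 10318173614; d = -9; remainder = value at the root: 9*(-9)^2 + 3*(-9)^1 = (729) + (-27) = 702; answer 702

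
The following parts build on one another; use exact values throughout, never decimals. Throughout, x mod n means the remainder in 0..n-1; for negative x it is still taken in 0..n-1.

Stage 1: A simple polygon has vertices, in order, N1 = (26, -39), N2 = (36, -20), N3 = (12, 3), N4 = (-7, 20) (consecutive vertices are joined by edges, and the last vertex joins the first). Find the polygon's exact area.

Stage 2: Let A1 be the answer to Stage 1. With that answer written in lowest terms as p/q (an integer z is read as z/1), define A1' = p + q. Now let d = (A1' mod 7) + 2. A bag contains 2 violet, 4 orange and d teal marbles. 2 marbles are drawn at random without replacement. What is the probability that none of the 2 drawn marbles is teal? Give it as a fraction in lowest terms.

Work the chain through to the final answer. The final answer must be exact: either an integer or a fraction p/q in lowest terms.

5/12

Stage 1: cross terms: (26*-20 - 36*-39)=884, (36*3 - 12*-20)=348, (12*20 - -7*3)=261, (-7*-39 - 26*20)=-247; twice the area = |1246| = 1246; area = 623; answer 623
Stage 2: A1 = 623; threaded value p + q = 624; d = 3; total draws C(9,2) = 36; favorable C(6,2) = 15; P = 5/12; answer 5/12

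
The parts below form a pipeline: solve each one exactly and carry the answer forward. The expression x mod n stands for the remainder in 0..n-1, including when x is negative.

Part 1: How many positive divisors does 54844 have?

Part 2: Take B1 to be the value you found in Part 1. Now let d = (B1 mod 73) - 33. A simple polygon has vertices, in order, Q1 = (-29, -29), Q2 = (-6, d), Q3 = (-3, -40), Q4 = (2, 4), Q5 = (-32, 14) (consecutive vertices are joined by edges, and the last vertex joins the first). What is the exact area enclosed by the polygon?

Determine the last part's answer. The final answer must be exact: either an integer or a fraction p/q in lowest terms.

1163

Part 1: 54844 = 2^2 * 13711; number of divisors = (2+1) * (1+1) = 6; answer 6
Part 2: B1 = 6; d = -27; cross terms: (-29*-27 - -6*-29)=609, (-6*-40 - -3*-27)=159, (-3*4 - 2*-40)=68, (2*14 - -32*4)=156, (-32*-29 - -29*14)=1334; twice the area = |2326| = 2326; area = 1163; answer 1163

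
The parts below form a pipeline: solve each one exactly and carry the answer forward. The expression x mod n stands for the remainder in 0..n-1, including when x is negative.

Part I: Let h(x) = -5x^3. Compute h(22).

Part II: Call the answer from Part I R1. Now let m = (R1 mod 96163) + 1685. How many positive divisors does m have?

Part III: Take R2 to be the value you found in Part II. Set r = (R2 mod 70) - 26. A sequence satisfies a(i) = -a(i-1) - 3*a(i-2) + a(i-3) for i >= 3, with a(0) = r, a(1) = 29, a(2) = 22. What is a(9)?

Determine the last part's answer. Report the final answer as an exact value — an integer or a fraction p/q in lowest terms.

Part I: -5*(22)^3 = (-53240) = -53240; answer -53240
Part II: R1 = -53240; m = 44608; 44608 = 2^6 * 17 * 41; number of divisors = (6+1) * (1+1) * (1+1) = 28; answer 28
Part III: R2 = 28; r = 2; a(3) = -1*(22) - 3*(29) + 1*(2) = -107; iterating: a(3)=-107, a(4)=70, a(5)=273, a(6)=-590, a(7)=-159, a(8)=2202, a(9)=-2315; answer -2315

-2315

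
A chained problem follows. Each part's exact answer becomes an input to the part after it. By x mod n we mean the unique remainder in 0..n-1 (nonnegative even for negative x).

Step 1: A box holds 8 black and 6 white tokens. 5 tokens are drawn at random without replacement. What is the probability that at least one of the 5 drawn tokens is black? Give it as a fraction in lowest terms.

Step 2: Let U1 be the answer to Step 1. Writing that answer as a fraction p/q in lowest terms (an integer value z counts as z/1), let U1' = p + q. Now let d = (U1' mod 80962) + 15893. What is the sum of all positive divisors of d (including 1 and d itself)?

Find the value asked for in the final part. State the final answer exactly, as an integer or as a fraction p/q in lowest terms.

52416

Step 1: total draws C(14,5) = 2002; complement C(6,5) = 6; favorable 2002 - 6 = 1996; P = 998/1001; answer 998/1001
Step 2: U1 = 998/1001; threaded value p + q = 1999; d = 17892; 17892 = 2^2 * 3^2 * 7 * 71; sigma = (1 + 2 + 4) * (1 + 3 + 9) * (1 + 7) * (1 + 71) = 7 * 13 * 8 * 72 = 52416; answer 52416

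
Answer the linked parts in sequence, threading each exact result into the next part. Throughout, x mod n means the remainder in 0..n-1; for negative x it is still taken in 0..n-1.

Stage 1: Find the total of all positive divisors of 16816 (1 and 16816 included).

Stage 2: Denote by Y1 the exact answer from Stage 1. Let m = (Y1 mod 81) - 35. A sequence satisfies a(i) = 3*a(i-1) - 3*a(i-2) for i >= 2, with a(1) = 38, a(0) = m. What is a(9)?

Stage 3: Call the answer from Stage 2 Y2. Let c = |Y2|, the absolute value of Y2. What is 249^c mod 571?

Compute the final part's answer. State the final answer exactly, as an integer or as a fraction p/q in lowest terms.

392

Stage 1: 16816 = 2^4 * 1051; sigma = (1 + 2 + 4 + 8 + 16) * (1 + 1051) = 31 * 1052 = 32612; answer 32612
Stage 2: Y1 = 32612; m = 15; a(2) = 3*(38) - 3*(15) = 69; iterating: a(2)=69, a(3)=93, a(4)=72, a(5)=-63, a(6)=-405, a(7)=-1026, a(8)=-1863, a(9)=-2511; answer -2511
Stage 3: Y2 = -2511; c = 2511; squarings mod 571: 249^1=249, 249^2=333, 249^4=115, 249^8=92, 249^16=470, 249^32=494, 249^64=219, 249^128=568, 249^256=9, 249^512=81, 249^1024=280, 249^2048=173; 249^2511 = 249^1 * 249^2 * 249^4 * 249^8 * 249^64 * 249^128 * 249^256 * 249^2048 = 392 (mod 571); answer 392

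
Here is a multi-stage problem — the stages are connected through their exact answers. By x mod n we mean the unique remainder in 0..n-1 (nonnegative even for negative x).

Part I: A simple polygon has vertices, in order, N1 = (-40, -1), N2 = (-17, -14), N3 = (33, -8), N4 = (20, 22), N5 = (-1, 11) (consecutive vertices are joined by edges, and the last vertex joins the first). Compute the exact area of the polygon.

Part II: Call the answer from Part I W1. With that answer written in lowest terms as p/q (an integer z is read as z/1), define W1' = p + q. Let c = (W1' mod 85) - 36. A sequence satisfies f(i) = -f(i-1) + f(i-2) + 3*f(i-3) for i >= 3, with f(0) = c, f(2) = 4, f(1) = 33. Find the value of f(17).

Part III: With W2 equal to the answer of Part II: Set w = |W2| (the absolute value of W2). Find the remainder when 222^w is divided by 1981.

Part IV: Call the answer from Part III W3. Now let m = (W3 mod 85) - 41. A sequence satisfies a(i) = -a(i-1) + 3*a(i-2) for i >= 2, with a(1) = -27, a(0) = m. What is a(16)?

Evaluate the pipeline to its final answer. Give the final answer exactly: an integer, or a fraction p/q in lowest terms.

10104093

Part I: cross terms: (-40*-14 - -17*-1)=543, (-17*-8 - 33*-14)=598, (33*22 - 20*-8)=886, (20*11 - -1*22)=242, (-1*-1 - -40*11)=441; twice the area = |2710| = 2710; area = 1355; answer 1355
Part II: W1 = 1355; threaded value p + q = 1356; c = 45; f(3) = -1*(4) + 1*(33) + 3*(45) = 164; iterating: f(3)=164, f(4)=-61, f(5)=237, f(6)=194, f(7)=-140, f(8)=1045, f(9)=-603, f(10)=1228, f(11)=1304, f(12)=-1885, f(13)=6873, f(14)=-4846, f(15)=6064, f(16)=9709, f(17)=-18183; answer -18183
Part III: W2 = -18183; w = 18183; squarings mod 1981: 222^1=222, 222^2=1740, 222^4=632, 222^8=1243, 222^16=1850, 222^32=1313, 222^64=499, 222^128=1376, 222^256=1521, 222^512=1614, 222^1024=1962, 222^2048=361, 222^4096=1556, 222^8192=354, 222^16384=513; 222^18183 = 222^1 * 222^2 * 222^4 * 222^256 * 222^512 * 222^1024 * 222^16384 = 405 (mod 1981); answer 405
Part IV: W3 = 405; m = 24; a(2) = -1*(-27) + 3*(24) = 99; iterating: a(2)=99, a(3)=-180, a(4)=477, a(5)=-1017, a(6)=2448, a(7)=-5499, a(8)=12843, a(9)=-29340, a(10)=67869, a(11)=-155889, a(12)=359496, a(13)=-827163, a(14)=1905651, a(15)=-4387140, a(16)=10104093; answer 10104093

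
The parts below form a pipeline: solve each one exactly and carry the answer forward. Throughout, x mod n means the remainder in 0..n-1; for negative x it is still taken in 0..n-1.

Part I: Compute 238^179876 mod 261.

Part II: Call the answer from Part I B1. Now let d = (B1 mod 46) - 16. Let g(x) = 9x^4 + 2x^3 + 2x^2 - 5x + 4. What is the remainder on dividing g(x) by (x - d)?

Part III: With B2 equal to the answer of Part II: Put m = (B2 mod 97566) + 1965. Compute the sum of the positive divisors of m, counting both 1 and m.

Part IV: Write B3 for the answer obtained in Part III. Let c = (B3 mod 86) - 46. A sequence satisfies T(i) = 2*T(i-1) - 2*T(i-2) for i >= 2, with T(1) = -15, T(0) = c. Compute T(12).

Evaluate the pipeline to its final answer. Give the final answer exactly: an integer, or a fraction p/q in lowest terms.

1792

Part I: squarings mod 261: 238^1=238, 238^2=7, 238^4=49, 238^8=52, 238^16=94, 238^32=223, 238^64=139, 238^128=7, 238^256=49, 238^512=52, 238^1024=94, 238^2048=223, 238^4096=139, 238^8192=7, 238^16384=49, 238^32768=52, 238^65536=94, 238^131072=223; 238^179876 = 238^4 * 238^32 * 238^128 * 238^512 * 238^1024 * 238^2048 * 238^4096 * 238^8192 * 238^32768 * 238^131072 = 223 (mod 261); answer 223
Part II: B1 = 223; d = 23; remainder = value at the root: 9*(23)^4 + 2*(23)^3 + 2*(23)^2 - 5*(23)^1 + 4 = (2518569) + (24334) + (1058) + (-115) + (4) = 2543850; answer 2543850
Part III: B2 = 2543850; m = 9099; 9099 = 3^3 * 337; sigma = (1 + 3 + 9 + 27) * (1 + 337) = 40 * 338 = 13520; answer 13520
Part IV: B3 = 13520; c = -28; T(2) = 2*(-15) - 2*(-28) = 26; iterating: T(2)=26, T(3)=82, T(4)=112, T(5)=60, T(6)=-104, T(7)=-328, T(8)=-448, T(9)=-240, T(10)=416, T(11)=1312, T(12)=1792; answer 1792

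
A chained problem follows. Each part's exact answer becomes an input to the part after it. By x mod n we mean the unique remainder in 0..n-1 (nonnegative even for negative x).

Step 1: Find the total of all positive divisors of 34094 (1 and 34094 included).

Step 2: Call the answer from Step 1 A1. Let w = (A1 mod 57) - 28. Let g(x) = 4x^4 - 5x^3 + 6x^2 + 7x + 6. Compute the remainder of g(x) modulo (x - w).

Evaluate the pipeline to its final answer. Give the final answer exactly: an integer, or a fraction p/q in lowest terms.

126158

Step 1: 34094 = 2 * 17047; sigma = (1 + 2) * (1 + 17047) = 3 * 17048 = 51144; answer 51144
Step 2: A1 = 51144; w = -13; remainder = value at the root: 4*(-13)^4 - 5*(-13)^3 + 6*(-13)^2 + 7*(-13)^1 + 6 = (114244) + (10985) + (1014) + (-91) + (6) = 126158; answer 126158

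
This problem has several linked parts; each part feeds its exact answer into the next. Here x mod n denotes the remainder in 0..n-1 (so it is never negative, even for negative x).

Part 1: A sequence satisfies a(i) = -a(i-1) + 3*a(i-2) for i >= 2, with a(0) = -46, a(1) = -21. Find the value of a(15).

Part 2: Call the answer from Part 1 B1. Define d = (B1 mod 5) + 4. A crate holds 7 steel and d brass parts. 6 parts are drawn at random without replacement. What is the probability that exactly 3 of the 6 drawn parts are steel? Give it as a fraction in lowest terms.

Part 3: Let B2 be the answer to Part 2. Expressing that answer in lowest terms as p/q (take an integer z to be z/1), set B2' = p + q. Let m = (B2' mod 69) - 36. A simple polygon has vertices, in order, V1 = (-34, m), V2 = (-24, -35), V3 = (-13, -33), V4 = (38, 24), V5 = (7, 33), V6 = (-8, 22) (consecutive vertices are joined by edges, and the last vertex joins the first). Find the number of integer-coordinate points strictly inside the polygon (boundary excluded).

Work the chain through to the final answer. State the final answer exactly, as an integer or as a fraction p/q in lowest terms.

2245

Part 1: a(2) = -1*(-21) + 3*(-46) = -117; iterating: a(2)=-117, a(3)=54, a(4)=-405, a(5)=567, a(6)=-1782, a(7)=3483, a(8)=-8829, a(9)=19278, a(10)=-45765, a(11)=103599, a(12)=-240894, a(13)=551691, a(14)=-1274373, a(15)=2929446; answer 2929446
Part 2: B1 = 2929446; d = 5; total draws C(12,6) = 924; favorable C(7,3)*C(5,3) = 350; P = 25/66; answer 25/66
Part 3: B2 = 25/66; threaded value p + q = 91; m = -14; cross terms: (-34*-35 - -24*-14)=854, (-24*-33 - -13*-35)=337, (-13*24 - 38*-33)=942, (38*33 - 7*24)=1086, (7*22 - -8*33)=418, (-8*-14 - -34*22)=860; twice the area = |4497| = 4497; area = 4497/2; boundary points = 1 + 1 + 3 + 1 + 1 + 2 = 9; strictly interior points = area - boundary/2 + 1 = 2245; answer 2245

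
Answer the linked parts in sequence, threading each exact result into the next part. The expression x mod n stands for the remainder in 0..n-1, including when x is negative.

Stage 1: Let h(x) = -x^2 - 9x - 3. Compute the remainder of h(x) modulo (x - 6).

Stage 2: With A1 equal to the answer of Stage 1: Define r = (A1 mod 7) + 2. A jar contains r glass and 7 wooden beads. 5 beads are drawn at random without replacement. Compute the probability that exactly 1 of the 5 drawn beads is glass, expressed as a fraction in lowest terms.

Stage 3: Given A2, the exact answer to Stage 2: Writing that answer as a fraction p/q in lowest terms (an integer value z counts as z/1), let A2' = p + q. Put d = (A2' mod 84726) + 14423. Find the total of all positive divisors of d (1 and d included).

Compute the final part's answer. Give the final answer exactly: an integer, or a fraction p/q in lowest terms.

29400

Stage 1: remainder = value at the root: -1*(6)^2 - 9*(6)^1 - 3 = (-36) + (-54) + (-3) = -93; answer -93
Stage 2: A1 = -93; r = 7; total draws C(14,5) = 2002; favorable C(7,1)*C(7,4) = 245; P = 35/286; answer 35/286
Stage 3: A2 = 35/286; threaded value p + q = 321; d = 14744; 14744 = 2^3 * 19 * 97; sigma = (1 + 2 + 4 + 8) * (1 + 19) * (1 + 97) = 15 * 20 * 98 = 29400; answer 29400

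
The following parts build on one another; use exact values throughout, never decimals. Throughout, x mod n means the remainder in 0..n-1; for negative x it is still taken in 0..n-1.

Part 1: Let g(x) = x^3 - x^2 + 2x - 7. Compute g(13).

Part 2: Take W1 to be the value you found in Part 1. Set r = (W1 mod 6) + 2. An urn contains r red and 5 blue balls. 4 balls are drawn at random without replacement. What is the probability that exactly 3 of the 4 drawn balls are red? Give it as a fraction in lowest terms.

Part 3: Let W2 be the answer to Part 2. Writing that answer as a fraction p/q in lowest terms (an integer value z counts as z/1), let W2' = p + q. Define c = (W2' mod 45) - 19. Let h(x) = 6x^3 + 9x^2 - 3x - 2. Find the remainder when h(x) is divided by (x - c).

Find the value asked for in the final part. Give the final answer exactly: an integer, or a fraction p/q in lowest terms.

-230

Part 1: 1*(13)^3 - 1*(13)^2 + 2*(13)^1 - 7 = (2197) + (-169) + (26) + (-7) = 2047; answer 2047
Part 2: W1 = 2047; r = 3; total draws C(8,4) = 70; favorable C(3,3)*C(5,1) = 5; P = 1/14; answer 1/14
Part 3: W2 = 1/14; threaded value p + q = 15; c = -4; remainder = value at the root: 6*(-4)^3 + 9*(-4)^2 - 3*(-4)^1 - 2 = (-384) + (144) + (12) + (-2) = -230; answer -230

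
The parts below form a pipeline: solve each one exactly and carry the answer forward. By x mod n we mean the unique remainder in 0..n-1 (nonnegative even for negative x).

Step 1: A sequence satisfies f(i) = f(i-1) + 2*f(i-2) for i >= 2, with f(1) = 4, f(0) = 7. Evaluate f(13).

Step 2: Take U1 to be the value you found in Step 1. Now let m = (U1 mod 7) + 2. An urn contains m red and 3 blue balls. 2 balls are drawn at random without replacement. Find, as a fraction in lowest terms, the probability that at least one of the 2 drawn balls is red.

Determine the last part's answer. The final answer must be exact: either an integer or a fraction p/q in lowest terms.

11/12

Step 1: f(2) = 1*(4) + 2*(7) = 18; iterating: f(2)=18, f(3)=26, f(4)=62, f(5)=114, f(6)=238, f(7)=466, f(8)=942, f(9)=1874, f(10)=3758, f(11)=7506, f(12)=15022, f(13)=30034; answer 30034
Step 2: U1 = 30034; m = 6; total draws C(9,2) = 36; complement C(3,2) = 3; favorable 36 - 3 = 33; P = 11/12; answer 11/12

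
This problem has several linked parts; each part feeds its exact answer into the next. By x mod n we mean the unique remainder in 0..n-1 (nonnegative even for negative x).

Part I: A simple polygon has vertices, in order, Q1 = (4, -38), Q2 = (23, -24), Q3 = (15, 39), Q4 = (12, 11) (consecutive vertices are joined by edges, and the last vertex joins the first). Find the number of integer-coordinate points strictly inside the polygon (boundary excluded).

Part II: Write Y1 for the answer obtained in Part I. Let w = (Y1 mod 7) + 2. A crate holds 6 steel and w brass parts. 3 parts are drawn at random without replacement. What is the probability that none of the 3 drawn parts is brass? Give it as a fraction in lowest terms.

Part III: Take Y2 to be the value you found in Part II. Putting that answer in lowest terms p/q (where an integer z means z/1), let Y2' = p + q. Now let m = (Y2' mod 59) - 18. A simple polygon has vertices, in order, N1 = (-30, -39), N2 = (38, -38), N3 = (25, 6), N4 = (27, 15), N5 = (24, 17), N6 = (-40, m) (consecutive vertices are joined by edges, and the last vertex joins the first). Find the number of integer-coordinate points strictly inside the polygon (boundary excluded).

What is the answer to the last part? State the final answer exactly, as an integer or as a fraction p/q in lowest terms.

3686

Part I: cross terms: (4*-24 - 23*-38)=778, (23*39 - 15*-24)=1257, (15*11 - 12*39)=-303, (12*-38 - 4*11)=-500; twice the area = |1232| = 1232; area = 616; boundary points = 1 + 1 + 1 + 1 = 4; strictly interior points = area - boundary/2 + 1 = 615; answer 615
Part II: Y1 = 615; w = 8; total draws C(14,3) = 364; favorable C(6,3) = 20; P = 5/91; answer 5/91
Part III: Y2 = 5/91; threaded value p + q = 96; m = 19; cross terms: (-30*-38 - 38*-39)=2622, (38*6 - 25*-38)=1178, (25*15 - 27*6)=213, (27*17 - 24*15)=99, (24*19 - -40*17)=1136, (-40*-39 - -30*19)=2130; twice the area = |7378| = 7378; area = 3689; boundary points = 1 + 1 + 1 + 1 + 2 + 2 = 8; strictly interior points = area - boundary/2 + 1 = 3686; answer 3686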